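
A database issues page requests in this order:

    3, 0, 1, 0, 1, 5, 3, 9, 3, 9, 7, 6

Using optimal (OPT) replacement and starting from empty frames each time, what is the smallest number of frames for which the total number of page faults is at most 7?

3

f=1: 12 faults
f=2: 8 faults
f=3: 7 faults
f=4: 7 faults
f=5: 7 faults
f=6: 7 faults
f=7: 7 faults
Smallest f with faults ≤ 7 is 3.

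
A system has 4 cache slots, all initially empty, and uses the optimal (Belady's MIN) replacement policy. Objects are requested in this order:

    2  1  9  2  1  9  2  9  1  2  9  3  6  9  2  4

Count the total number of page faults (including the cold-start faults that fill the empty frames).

2 → fault, frames {2}
1 → fault, frames {2,1}
9 → fault, frames {2,1,9}
2 → hit
1 → hit
9 → hit
2 → hit
9 → hit
1 → hit
2 → hit
9 → hit
3 → fault, frames {2,1,9,3}
6 → fault, evict 3, frames {2,1,9,6}
9 → hit
2 → hit
4 → fault, evict 6, frames {2,1,9,4}
Page faults: 6.

6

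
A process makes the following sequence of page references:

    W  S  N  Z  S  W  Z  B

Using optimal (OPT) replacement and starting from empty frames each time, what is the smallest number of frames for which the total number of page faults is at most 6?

2

f=1: 8 faults
f=2: 6 faults
f=3: 5 faults
f=4: 5 faults
f=5: 5 faults
Smallest f with faults ≤ 6 is 2.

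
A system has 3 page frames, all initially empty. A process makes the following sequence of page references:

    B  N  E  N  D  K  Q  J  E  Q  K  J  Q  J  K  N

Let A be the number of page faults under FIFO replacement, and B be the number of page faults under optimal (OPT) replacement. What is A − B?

Under FIFO: F F F . F F F F F . F . F F . F → 12 faults.
Under OPT: F F F . F F F F . . F . . . . F → 9 faults.
A − B = 12 − 9 = 3.

3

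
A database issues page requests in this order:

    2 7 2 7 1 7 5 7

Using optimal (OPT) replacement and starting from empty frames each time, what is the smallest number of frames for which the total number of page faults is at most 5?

2

f=1: 8 faults
f=2: 4 faults
f=3: 4 faults
f=4: 4 faults
Smallest f with faults ≤ 5 is 2.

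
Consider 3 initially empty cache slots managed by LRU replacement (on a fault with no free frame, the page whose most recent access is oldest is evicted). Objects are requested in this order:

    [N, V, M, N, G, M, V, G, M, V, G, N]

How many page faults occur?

6

N -> fault, frames (N)
V -> fault, frames (N V)
M -> fault, frames (N V M)
N -> hit
G -> fault, evict V, frames (M N G)
M -> hit
V -> fault, evict N, frames (G M V)
G -> hit
M -> hit
V -> hit
G -> hit
N -> fault, evict M, frames (V G N)
Page faults: 6.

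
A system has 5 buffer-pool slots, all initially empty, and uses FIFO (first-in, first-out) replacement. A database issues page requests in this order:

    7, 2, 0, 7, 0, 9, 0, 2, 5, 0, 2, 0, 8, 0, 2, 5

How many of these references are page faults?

7 -> miss, frames (7)
2 -> miss, frames (7 2)
0 -> miss, frames (7 2 0)
7 -> hit
0 -> hit
9 -> miss, frames (7 2 0 9)
0 -> hit
2 -> hit
5 -> miss, frames (7 2 0 9 5)
0 -> hit
2 -> hit
0 -> hit
8 -> miss, evict 7, frames (2 0 9 5 8)
0 -> hit
2 -> hit
5 -> hit
Page faults: 6.

6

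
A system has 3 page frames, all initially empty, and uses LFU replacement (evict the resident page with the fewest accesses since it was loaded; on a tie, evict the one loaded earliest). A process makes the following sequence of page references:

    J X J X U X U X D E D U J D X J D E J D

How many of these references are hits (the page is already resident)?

J: fault, frames (J)
X: fault, frames (J X)
J: hit
X: hit
U: fault, frames (J X U)
X: hit
U: hit
X: hit
D: fault, evict J, frames (X U D)
E: fault, evict D, frames (X U E)
D: fault, evict E, frames (X U D)
U: hit
J: fault, evict D, frames (X U J)
D: fault, evict J, frames (X U D)
X: hit
J: fault, evict D, frames (X U J)
D: fault, evict J, frames (X U D)
E: fault, evict D, frames (X U E)
J: fault, evict E, frames (X U J)
D: fault, evict J, frames (X U D)
Hits: 7.

7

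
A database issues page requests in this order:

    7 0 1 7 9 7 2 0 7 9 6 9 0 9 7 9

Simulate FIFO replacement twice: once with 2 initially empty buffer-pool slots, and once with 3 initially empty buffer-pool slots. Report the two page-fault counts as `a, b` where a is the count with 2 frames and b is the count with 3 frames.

13, 10

2 frames: F F F F F . F F F F F . F F F . → 13 faults.
3 frames: F F F . F F F F . F F . . . F . → 10 faults.
10 < 13: adding a frame reduced faults, as is typical.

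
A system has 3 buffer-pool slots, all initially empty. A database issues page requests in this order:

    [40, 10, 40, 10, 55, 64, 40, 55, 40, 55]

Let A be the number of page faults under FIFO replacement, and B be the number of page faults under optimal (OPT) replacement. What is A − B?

1

Under FIFO: F F . . F F F . . . → 5 faults.
Under OPT: F F . . F F . . . . → 4 faults.
A − B = 5 − 4 = 1.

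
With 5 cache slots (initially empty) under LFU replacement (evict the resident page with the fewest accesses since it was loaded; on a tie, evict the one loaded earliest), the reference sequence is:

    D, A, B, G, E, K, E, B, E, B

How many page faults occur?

D -> fault, frames {D}
A -> fault, frames {D,A}
B -> fault, frames {D,A,B}
G -> fault, frames {D,A,B,G}
E -> fault, frames {D,A,B,G,E}
K -> fault, evict D, frames {A,B,G,E,K}
E -> hit
B -> hit
E -> hit
B -> hit
Page faults: 6.

6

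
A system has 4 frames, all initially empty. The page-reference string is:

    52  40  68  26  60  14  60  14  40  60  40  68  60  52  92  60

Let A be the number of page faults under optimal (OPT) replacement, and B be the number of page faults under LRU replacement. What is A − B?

-2

Under OPT: F F F F F F . . . . . . . F F . → 8 faults.
Under LRU: F F F F F F . . F . . F . F F . → 10 faults.
A − B = 8 − 10 = -2.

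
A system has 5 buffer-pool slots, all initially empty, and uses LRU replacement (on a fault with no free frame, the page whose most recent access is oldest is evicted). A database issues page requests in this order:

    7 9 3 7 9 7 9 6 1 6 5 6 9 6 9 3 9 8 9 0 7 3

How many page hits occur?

7 -> miss, frames (7)
9 -> miss, frames (7 9)
3 -> miss, frames (7 9 3)
7 -> hit
9 -> hit
7 -> hit
9 -> hit
6 -> miss, frames (3 7 9 6)
1 -> miss, frames (3 7 9 6 1)
6 -> hit
5 -> miss, evict 3, frames (7 9 1 6 5)
6 -> hit
9 -> hit
6 -> hit
9 -> hit
3 -> miss, evict 7, frames (1 5 6 9 3)
9 -> hit
8 -> miss, evict 1, frames (5 6 3 9 8)
9 -> hit
0 -> miss, evict 5, frames (6 3 8 9 0)
7 -> miss, evict 6, frames (3 8 9 0 7)
3 -> hit
Hits: 12.

12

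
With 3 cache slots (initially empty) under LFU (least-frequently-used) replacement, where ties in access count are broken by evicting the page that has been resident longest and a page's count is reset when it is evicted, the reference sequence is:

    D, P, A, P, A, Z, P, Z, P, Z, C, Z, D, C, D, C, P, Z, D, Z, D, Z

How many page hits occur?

12

D -> miss, frames [D]
P -> miss, frames [D, P]
A -> miss, frames [D, P, A]
P -> hit
A -> hit
Z -> miss, evict D, frames [P, A, Z]
P -> hit
Z -> hit
P -> hit
Z -> hit
C -> miss, evict A, frames [P, Z, C]
Z -> hit
D -> miss, evict C, frames [P, Z, D]
C -> miss, evict D, frames [P, Z, C]
D -> miss, evict C, frames [P, Z, D]
C -> miss, evict D, frames [P, Z, C]
P -> hit
Z -> hit
D -> miss, evict C, frames [P, Z, D]
Z -> hit
D -> hit
Z -> hit
Hits: 12.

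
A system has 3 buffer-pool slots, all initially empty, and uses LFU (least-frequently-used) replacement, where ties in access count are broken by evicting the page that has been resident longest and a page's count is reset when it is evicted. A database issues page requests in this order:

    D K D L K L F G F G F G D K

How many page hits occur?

4

D -> miss, frames {D}
K -> miss, frames {D,K}
D -> hit
L -> miss, frames {D,K,L}
K -> hit
L -> hit
F -> miss, evict D, frames {K,L,F}
G -> miss, evict F, frames {K,L,G}
F -> miss, evict G, frames {K,L,F}
G -> miss, evict F, frames {K,L,G}
F -> miss, evict G, frames {K,L,F}
G -> miss, evict F, frames {K,L,G}
D -> miss, evict G, frames {K,L,D}
K -> hit
Hits: 4.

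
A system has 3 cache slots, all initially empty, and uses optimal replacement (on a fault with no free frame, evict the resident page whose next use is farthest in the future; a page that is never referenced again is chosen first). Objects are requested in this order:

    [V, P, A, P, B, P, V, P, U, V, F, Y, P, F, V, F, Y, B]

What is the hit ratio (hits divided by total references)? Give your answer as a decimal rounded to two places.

0.50

V -> fault, frames (V)
P -> fault, frames (V P)
A -> fault, frames (V P A)
P -> hit
B -> fault, evict A, frames (V P B)
P -> hit
V -> hit
P -> hit
U -> fault, evict B, frames (V P U)
V -> hit
F -> fault, evict U, frames (V P F)
Y -> fault, evict V, frames (P F Y)
P -> hit
F -> hit
V -> fault, evict P, frames (F Y V)
F -> hit
Y -> hit
B -> fault, evict V, frames (F Y B)
Hits: 9 of 18 references → 9/18 = 0.5000.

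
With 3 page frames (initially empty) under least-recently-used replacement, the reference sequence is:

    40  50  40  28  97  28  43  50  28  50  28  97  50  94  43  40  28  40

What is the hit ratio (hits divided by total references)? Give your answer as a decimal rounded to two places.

40 → miss, frames [40]
50 → miss, frames [40, 50]
40 → hit
28 → miss, frames [50, 40, 28]
97 → miss, evict 50, frames [40, 28, 97]
28 → hit
43 → miss, evict 40, frames [97, 28, 43]
50 → miss, evict 97, frames [28, 43, 50]
28 → hit
50 → hit
28 → hit
97 → miss, evict 43, frames [50, 28, 97]
50 → hit
94 → miss, evict 28, frames [97, 50, 94]
43 → miss, evict 97, frames [50, 94, 43]
40 → miss, evict 50, frames [94, 43, 40]
28 → miss, evict 94, frames [43, 40, 28]
40 → hit
Hits: 7 of 18 references → 7/18 = 0.3889.

0.39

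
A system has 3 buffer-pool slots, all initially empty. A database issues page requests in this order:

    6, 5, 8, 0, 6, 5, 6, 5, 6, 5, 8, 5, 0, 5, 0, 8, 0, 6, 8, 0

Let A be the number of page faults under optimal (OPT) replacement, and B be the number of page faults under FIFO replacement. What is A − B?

-3

Under OPT: F F F F . . . . . . F . . . . . . F . . → 6 faults.
Under FIFO: F F F F F F . . . . F . F . . . . F . . → 9 faults.
A − B = 6 − 9 = -3.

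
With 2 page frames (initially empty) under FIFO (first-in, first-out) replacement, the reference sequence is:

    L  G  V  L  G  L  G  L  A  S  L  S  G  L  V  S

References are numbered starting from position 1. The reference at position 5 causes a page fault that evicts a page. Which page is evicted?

V

pos 1: L: fault, frames [L]
pos 2: G: fault, frames [L, G]
pos 3: V: fault, evict L, frames [G, V]
pos 4: L: fault, evict G, frames [V, L]
pos 5: G: fault, evict V, frames [L, G]
At position 5, page V is evicted.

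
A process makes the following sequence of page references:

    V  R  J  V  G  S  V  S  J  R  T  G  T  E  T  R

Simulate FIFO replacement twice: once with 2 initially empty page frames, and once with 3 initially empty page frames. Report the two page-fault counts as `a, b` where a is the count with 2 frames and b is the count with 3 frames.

2 frames: F F F F F F F . F F F F . F F F → 14 faults.
3 frames: F F F . F F F . F F F F . F . F → 12 faults.
12 < 14: adding a frame reduced faults, as is typical.

14, 12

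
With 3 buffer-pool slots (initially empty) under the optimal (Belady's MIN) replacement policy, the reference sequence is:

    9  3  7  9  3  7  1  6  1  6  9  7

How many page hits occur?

9 → miss, frames (9)
3 → miss, frames (9 3)
7 → miss, frames (9 3 7)
9 → hit
3 → hit
7 → hit
1 → miss, evict 3, frames (9 7 1)
6 → miss, evict 7, frames (9 1 6)
1 → hit
6 → hit
9 → hit
7 → miss, evict 6, frames (9 1 7)
Hits: 6.

6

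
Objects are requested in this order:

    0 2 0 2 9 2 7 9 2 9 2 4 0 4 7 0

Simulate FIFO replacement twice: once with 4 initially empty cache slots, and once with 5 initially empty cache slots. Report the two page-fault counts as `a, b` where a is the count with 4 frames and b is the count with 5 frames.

4 frames: F F . . F . F . . . . F F . . . → 6 faults.
5 frames: F F . . F . F . . . . F . . . . → 5 faults.
5 < 6: adding a frame reduced faults, as is typical.

6, 5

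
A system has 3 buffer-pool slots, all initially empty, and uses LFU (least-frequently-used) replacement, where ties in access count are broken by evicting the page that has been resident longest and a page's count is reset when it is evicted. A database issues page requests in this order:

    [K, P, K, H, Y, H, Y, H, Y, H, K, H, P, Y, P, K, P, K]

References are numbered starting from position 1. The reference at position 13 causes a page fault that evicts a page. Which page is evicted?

pos 1: K → fault, frames {K}
pos 2: P → fault, frames {K,P}
pos 3: K → hit
pos 4: H → fault, frames {K,P,H}
pos 5: Y → fault, evict P, frames {K,H,Y}
pos 6: H → hit
pos 7: Y → hit
pos 8: H → hit
pos 9: Y → hit
pos 10: H → hit
pos 11: K → hit
pos 12: H → hit
pos 13: P → fault, evict K, frames {H,Y,P}
At position 13, page K is evicted.

K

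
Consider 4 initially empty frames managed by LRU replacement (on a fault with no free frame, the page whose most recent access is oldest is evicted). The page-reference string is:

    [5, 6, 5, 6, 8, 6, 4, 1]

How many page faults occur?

5

5: fault, frames {5}
6: fault, frames {5,6}
5: hit
6: hit
8: fault, frames {5,6,8}
6: hit
4: fault, frames {5,8,6,4}
1: fault, evict 5, frames {8,6,4,1}
Page faults: 5.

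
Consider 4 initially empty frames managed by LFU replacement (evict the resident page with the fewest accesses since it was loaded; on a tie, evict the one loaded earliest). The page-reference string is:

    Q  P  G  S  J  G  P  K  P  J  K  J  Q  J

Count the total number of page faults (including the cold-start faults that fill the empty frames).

7

Q → fault, frames [Q]
P → fault, frames [Q, P]
G → fault, frames [Q, P, G]
S → fault, frames [Q, P, G, S]
J → fault, evict Q, frames [P, G, S, J]
G → hit
P → hit
K → fault, evict S, frames [P, G, J, K]
P → hit
J → hit
K → hit
J → hit
Q → fault, evict G, frames [P, J, K, Q]
J → hit
Page faults: 7.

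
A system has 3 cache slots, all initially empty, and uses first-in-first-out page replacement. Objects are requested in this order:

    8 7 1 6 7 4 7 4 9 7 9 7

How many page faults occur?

8 → miss, frames {8}
7 → miss, frames {8,7}
1 → miss, frames {8,7,1}
6 → miss, evict 8, frames {7,1,6}
7 → hit
4 → miss, evict 7, frames {1,6,4}
7 → miss, evict 1, frames {6,4,7}
4 → hit
9 → miss, evict 6, frames {4,7,9}
7 → hit
9 → hit
7 → hit
Page faults: 7.

7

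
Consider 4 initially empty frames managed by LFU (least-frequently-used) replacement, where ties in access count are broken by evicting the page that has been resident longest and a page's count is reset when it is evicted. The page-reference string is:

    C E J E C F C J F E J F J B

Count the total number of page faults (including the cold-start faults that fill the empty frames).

C -> miss, frames (C)
E -> miss, frames (C E)
J -> miss, frames (C E J)
E -> hit
C -> hit
F -> miss, frames (C E J F)
C -> hit
J -> hit
F -> hit
E -> hit
J -> hit
F -> hit
J -> hit
B -> miss, evict C, frames (E J F B)
Page faults: 5.

5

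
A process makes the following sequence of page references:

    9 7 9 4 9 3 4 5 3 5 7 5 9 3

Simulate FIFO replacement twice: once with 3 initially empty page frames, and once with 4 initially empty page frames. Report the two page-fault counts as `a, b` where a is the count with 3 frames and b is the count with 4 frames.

8, 6

3 frames: F F . F . F . F . . F . F F → 8 faults.
4 frames: F F . F . F . F . . . . F . → 6 faults.
6 < 8: adding a frame reduced faults, as is typical.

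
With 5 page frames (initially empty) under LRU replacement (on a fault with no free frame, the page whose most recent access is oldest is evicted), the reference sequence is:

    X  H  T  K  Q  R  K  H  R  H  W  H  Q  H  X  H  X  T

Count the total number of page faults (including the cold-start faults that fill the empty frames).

X -> miss, frames {X}
H -> miss, frames {X,H}
T -> miss, frames {X,H,T}
K -> miss, frames {X,H,T,K}
Q -> miss, frames {X,H,T,K,Q}
R -> miss, evict X, frames {H,T,K,Q,R}
K -> hit
H -> hit
R -> hit
H -> hit
W -> miss, evict T, frames {Q,K,R,H,W}
H -> hit
Q -> hit
H -> hit
X -> miss, evict K, frames {R,W,Q,H,X}
H -> hit
X -> hit
T -> miss, evict R, frames {W,Q,H,X,T}
Page faults: 9.

9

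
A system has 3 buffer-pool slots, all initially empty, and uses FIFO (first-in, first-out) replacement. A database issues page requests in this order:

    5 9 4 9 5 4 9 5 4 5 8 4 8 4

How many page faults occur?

5: miss, frames (5)
9: miss, frames (5 9)
4: miss, frames (5 9 4)
9: hit
5: hit
4: hit
9: hit
5: hit
4: hit
5: hit
8: miss, evict 5, frames (9 4 8)
4: hit
8: hit
4: hit
Page faults: 4.

4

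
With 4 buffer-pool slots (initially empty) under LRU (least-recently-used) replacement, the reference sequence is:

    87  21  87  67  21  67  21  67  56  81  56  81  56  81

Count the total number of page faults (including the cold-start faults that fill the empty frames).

5

87: fault, frames {87}
21: fault, frames {87,21}
87: hit
67: fault, frames {21,87,67}
21: hit
67: hit
21: hit
67: hit
56: fault, frames {87,21,67,56}
81: fault, evict 87, frames {21,67,56,81}
56: hit
81: hit
56: hit
81: hit
Page faults: 5.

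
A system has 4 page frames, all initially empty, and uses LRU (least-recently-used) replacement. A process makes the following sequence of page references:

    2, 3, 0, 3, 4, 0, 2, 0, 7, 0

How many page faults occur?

5

2 → miss, frames {2}
3 → miss, frames {2,3}
0 → miss, frames {2,3,0}
3 → hit
4 → miss, frames {2,0,3,4}
0 → hit
2 → hit
0 → hit
7 → miss, evict 3, frames {4,2,0,7}
0 → hit
Page faults: 5.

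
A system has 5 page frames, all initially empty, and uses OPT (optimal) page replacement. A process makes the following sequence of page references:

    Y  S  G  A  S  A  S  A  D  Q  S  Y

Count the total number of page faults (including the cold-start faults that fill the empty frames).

6

Y -> fault, frames [Y]
S -> fault, frames [Y, S]
G -> fault, frames [Y, S, G]
A -> fault, frames [Y, S, G, A]
S -> hit
A -> hit
S -> hit
A -> hit
D -> fault, frames [Y, S, G, A, D]
Q -> fault, evict D, frames [Y, S, G, A, Q]
S -> hit
Y -> hit
Page faults: 6.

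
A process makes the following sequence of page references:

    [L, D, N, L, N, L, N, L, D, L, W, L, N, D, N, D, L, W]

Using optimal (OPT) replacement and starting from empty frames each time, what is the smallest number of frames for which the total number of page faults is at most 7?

3

f=1: 18 faults
f=2: 9 faults
f=3: 6 faults
f=4: 4 faults
Smallest f with faults ≤ 7 is 3.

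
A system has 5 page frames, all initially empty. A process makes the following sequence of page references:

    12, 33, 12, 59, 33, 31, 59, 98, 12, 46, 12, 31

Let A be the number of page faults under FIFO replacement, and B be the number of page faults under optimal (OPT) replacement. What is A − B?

1

Under FIFO: F F . F . F . F . F F . → 7 faults.
Under OPT: F F . F . F . F . F . . → 6 faults.
A − B = 7 − 6 = 1.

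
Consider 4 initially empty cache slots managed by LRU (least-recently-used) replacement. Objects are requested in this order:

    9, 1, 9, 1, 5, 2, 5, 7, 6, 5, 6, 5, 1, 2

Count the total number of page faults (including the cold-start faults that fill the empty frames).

8

9 → miss, frames [9]
1 → miss, frames [9, 1]
9 → hit
1 → hit
5 → miss, frames [9, 1, 5]
2 → miss, frames [9, 1, 5, 2]
5 → hit
7 → miss, evict 9, frames [1, 2, 5, 7]
6 → miss, evict 1, frames [2, 5, 7, 6]
5 → hit
6 → hit
5 → hit
1 → miss, evict 2, frames [7, 6, 5, 1]
2 → miss, evict 7, frames [6, 5, 1, 2]
Page faults: 8.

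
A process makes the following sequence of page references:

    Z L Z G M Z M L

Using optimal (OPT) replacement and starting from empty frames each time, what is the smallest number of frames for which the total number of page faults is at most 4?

f=1: 8 faults
f=2: 5 faults
f=3: 4 faults
f=4: 4 faults
Smallest f with faults ≤ 4 is 3.

3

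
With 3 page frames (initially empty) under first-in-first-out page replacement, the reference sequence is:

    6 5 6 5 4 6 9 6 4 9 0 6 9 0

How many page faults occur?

6

6: fault, frames [6]
5: fault, frames [6, 5]
6: hit
5: hit
4: fault, frames [6, 5, 4]
6: hit
9: fault, evict 6, frames [5, 4, 9]
6: fault, evict 5, frames [4, 9, 6]
4: hit
9: hit
0: fault, evict 4, frames [9, 6, 0]
6: hit
9: hit
0: hit
Page faults: 6.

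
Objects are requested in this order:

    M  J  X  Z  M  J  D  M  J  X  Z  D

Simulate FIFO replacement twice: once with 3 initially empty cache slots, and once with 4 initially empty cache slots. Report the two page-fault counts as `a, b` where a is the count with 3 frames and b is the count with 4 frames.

9, 10

3 frames: F F F F F F F . . F F . → 9 faults.
4 frames: F F F F . . F F F F F F → 10 faults.
10 > 9: adding a frame increased faults — Belady's anomaly.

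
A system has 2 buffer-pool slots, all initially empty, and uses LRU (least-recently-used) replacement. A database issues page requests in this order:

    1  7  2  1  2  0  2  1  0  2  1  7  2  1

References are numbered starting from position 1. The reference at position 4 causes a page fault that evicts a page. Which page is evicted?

7

pos 1: 1 → miss, frames [1]
pos 2: 7 → miss, frames [1, 7]
pos 3: 2 → miss, evict 1, frames [7, 2]
pos 4: 1 → miss, evict 7, frames [2, 1]
At position 4, page 7 is evicted.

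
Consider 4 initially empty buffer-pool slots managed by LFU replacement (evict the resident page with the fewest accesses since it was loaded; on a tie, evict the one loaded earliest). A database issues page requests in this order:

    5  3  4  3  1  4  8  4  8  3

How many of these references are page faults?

5 -> fault, frames (5)
3 -> fault, frames (5 3)
4 -> fault, frames (5 3 4)
3 -> hit
1 -> fault, frames (5 3 4 1)
4 -> hit
8 -> fault, evict 5, frames (3 4 1 8)
4 -> hit
8 -> hit
3 -> hit
Page faults: 5.

5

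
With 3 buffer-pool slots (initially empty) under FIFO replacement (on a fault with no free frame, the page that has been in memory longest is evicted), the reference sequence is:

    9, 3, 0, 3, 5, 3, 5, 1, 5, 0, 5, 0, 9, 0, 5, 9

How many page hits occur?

8

9 → miss, frames (9)
3 → miss, frames (9 3)
0 → miss, frames (9 3 0)
3 → hit
5 → miss, evict 9, frames (3 0 5)
3 → hit
5 → hit
1 → miss, evict 3, frames (0 5 1)
5 → hit
0 → hit
5 → hit
0 → hit
9 → miss, evict 0, frames (5 1 9)
0 → miss, evict 5, frames (1 9 0)
5 → miss, evict 1, frames (9 0 5)
9 → hit
Hits: 8.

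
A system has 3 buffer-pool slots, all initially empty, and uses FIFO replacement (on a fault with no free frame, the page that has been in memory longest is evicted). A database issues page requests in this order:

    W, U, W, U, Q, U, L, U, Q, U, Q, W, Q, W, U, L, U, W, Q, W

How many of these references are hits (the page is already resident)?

13

W → miss, frames [W]
U → miss, frames [W, U]
W → hit
U → hit
Q → miss, frames [W, U, Q]
U → hit
L → miss, evict W, frames [U, Q, L]
U → hit
Q → hit
U → hit
Q → hit
W → miss, evict U, frames [Q, L, W]
Q → hit
W → hit
U → miss, evict Q, frames [L, W, U]
L → hit
U → hit
W → hit
Q → miss, evict L, frames [W, U, Q]
W → hit
Hits: 13.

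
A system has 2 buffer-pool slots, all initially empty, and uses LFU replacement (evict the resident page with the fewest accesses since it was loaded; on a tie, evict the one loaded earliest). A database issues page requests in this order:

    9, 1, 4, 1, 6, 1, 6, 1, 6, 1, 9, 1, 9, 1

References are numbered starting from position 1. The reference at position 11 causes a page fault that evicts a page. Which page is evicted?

6

pos 1: 9 -> fault, frames [9]
pos 2: 1 -> fault, frames [9, 1]
pos 3: 4 -> fault, evict 9, frames [1, 4]
pos 4: 1 -> hit
pos 5: 6 -> fault, evict 4, frames [1, 6]
pos 6: 1 -> hit
pos 7: 6 -> hit
pos 8: 1 -> hit
pos 9: 6 -> hit
pos 10: 1 -> hit
pos 11: 9 -> fault, evict 6, frames [1, 9]
At position 11, page 6 is evicted.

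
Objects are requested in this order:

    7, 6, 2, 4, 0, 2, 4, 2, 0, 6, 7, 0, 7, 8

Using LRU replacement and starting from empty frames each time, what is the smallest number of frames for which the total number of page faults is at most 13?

2

f=1: 14 faults
f=2: 12 faults
f=3: 8 faults
f=4: 7 faults
f=5: 6 faults
f=6: 6 faults
Smallest f with faults ≤ 13 is 2.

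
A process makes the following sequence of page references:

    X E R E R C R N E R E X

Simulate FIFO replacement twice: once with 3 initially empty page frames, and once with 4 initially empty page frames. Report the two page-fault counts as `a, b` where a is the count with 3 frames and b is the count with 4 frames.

3 frames: F F F . . F . F F F . F → 8 faults.
4 frames: F F F . . F . F . . . F → 6 faults.
6 < 8: adding a frame reduced faults, as is typical.

8, 6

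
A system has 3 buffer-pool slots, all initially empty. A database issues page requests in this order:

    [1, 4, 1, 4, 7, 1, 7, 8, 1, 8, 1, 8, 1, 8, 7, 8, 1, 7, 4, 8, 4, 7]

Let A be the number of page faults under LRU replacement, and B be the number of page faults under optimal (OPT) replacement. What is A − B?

Under LRU: F F . . F . . F . . . . . . . . . . F F . . → 6 faults.
Under OPT: F F . . F . . F . . . . . . . . . . F . . . → 5 faults.
A − B = 6 − 5 = 1.

1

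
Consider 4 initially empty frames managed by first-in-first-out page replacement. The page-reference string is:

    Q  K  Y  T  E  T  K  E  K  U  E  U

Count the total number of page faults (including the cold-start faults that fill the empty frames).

Q: fault, frames [Q]
K: fault, frames [Q, K]
Y: fault, frames [Q, K, Y]
T: fault, frames [Q, K, Y, T]
E: fault, evict Q, frames [K, Y, T, E]
T: hit
K: hit
E: hit
K: hit
U: fault, evict K, frames [Y, T, E, U]
E: hit
U: hit
Page faults: 6.

6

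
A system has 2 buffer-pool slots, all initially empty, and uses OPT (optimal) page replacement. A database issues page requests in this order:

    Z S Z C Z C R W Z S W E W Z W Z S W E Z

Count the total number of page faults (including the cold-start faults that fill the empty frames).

Z → miss, frames (Z)
S → miss, frames (Z S)
Z → hit
C → miss, evict S, frames (Z C)
Z → hit
C → hit
R → miss, evict C, frames (Z R)
W → miss, evict R, frames (Z W)
Z → hit
S → miss, evict Z, frames (W S)
W → hit
E → miss, evict S, frames (W E)
W → hit
Z → miss, evict E, frames (W Z)
W → hit
Z → hit
S → miss, evict Z, frames (W S)
W → hit
E → miss, evict S, frames (W E)
Z → miss, evict E, frames (W Z)
Page faults: 11.

11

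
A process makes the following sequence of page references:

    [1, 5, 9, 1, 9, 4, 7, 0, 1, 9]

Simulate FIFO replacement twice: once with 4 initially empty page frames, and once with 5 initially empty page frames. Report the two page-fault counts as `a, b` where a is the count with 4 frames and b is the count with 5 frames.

4 frames: F F F . . F F F F F → 8 faults.
5 frames: F F F . . F F F F . → 7 faults.
7 < 8: adding a frame reduced faults, as is typical.

8, 7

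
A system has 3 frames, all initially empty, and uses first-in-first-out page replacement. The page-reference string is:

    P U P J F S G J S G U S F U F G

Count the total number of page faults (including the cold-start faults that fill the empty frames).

P -> miss, frames (P)
U -> miss, frames (P U)
P -> hit
J -> miss, frames (P U J)
F -> miss, evict P, frames (U J F)
S -> miss, evict U, frames (J F S)
G -> miss, evict J, frames (F S G)
J -> miss, evict F, frames (S G J)
S -> hit
G -> hit
U -> miss, evict S, frames (G J U)
S -> miss, evict G, frames (J U S)
F -> miss, evict J, frames (U S F)
U -> hit
F -> hit
G -> miss, evict U, frames (S F G)
Page faults: 11.

11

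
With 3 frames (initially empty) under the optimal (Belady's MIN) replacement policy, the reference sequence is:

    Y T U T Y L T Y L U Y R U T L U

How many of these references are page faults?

Y → miss, frames {Y}
T → miss, frames {Y,T}
U → miss, frames {Y,T,U}
T → hit
Y → hit
L → miss, evict U, frames {Y,T,L}
T → hit
Y → hit
L → hit
U → miss, evict L, frames {Y,T,U}
Y → hit
R → miss, evict Y, frames {T,U,R}
U → hit
T → hit
L → miss, evict R, frames {T,U,L}
U → hit
Page faults: 7.

7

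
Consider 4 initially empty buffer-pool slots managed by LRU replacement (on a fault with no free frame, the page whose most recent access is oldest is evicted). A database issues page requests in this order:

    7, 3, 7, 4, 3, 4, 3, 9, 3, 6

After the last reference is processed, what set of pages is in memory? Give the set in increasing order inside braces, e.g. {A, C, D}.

7 -> miss, frames [7]
3 -> miss, frames [7, 3]
7 -> hit
4 -> miss, frames [3, 7, 4]
3 -> hit
4 -> hit
3 -> hit
9 -> miss, frames [7, 4, 3, 9]
3 -> hit
6 -> miss, evict 7, frames [4, 9, 3, 6]

{3, 4, 6, 9}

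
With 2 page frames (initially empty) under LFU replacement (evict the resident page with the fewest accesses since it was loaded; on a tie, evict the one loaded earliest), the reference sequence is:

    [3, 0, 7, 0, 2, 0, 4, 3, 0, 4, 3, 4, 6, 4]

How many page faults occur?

11

3 -> fault, frames {3}
0 -> fault, frames {3,0}
7 -> fault, evict 3, frames {0,7}
0 -> hit
2 -> fault, evict 7, frames {0,2}
0 -> hit
4 -> fault, evict 2, frames {0,4}
3 -> fault, evict 4, frames {0,3}
0 -> hit
4 -> fault, evict 3, frames {0,4}
3 -> fault, evict 4, frames {0,3}
4 -> fault, evict 3, frames {0,4}
6 -> fault, evict 4, frames {0,6}
4 -> fault, evict 6, frames {0,4}
Page faults: 11.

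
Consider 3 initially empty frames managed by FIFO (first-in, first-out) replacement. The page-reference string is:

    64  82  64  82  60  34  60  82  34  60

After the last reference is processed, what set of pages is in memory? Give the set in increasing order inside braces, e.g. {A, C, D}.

64 → miss, frames {64}
82 → miss, frames {64,82}
64 → hit
82 → hit
60 → miss, frames {64,82,60}
34 → miss, evict 64, frames {82,60,34}
60 → hit
82 → hit
34 → hit
60 → hit

{34, 60, 82}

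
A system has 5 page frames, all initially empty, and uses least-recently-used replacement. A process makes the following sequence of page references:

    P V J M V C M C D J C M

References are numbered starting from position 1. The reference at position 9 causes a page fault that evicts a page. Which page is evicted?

pos 1: P -> fault, frames {P}
pos 2: V -> fault, frames {P,V}
pos 3: J -> fault, frames {P,V,J}
pos 4: M -> fault, frames {P,V,J,M}
pos 5: V -> hit
pos 6: C -> fault, frames {P,J,M,V,C}
pos 7: M -> hit
pos 8: C -> hit
pos 9: D -> fault, evict P, frames {J,V,M,C,D}
At position 9, page P is evicted.

P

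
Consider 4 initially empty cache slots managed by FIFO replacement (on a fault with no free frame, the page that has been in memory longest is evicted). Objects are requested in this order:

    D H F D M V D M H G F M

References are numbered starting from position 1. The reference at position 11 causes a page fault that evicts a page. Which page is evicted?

V

pos 1: D -> fault, frames (D)
pos 2: H -> fault, frames (D H)
pos 3: F -> fault, frames (D H F)
pos 4: D -> hit
pos 5: M -> fault, frames (D H F M)
pos 6: V -> fault, evict D, frames (H F M V)
pos 7: D -> fault, evict H, frames (F M V D)
pos 8: M -> hit
pos 9: H -> fault, evict F, frames (M V D H)
pos 10: G -> fault, evict M, frames (V D H G)
pos 11: F -> fault, evict V, frames (D H G F)
At position 11, page V is evicted.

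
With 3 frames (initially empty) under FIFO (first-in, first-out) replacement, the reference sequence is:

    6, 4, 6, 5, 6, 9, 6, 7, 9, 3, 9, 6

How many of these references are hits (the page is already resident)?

6: fault, frames [6]
4: fault, frames [6, 4]
6: hit
5: fault, frames [6, 4, 5]
6: hit
9: fault, evict 6, frames [4, 5, 9]
6: fault, evict 4, frames [5, 9, 6]
7: fault, evict 5, frames [9, 6, 7]
9: hit
3: fault, evict 9, frames [6, 7, 3]
9: fault, evict 6, frames [7, 3, 9]
6: fault, evict 7, frames [3, 9, 6]
Hits: 3.

3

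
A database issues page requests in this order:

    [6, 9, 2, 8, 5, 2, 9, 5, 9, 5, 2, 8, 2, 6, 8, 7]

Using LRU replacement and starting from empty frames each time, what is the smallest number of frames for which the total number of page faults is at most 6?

f=1: 16 faults
f=2: 13 faults
f=3: 9 faults
f=4: 7 faults
f=5: 6 faults
f=6: 6 faults
Smallest f with faults ≤ 6 is 5.

5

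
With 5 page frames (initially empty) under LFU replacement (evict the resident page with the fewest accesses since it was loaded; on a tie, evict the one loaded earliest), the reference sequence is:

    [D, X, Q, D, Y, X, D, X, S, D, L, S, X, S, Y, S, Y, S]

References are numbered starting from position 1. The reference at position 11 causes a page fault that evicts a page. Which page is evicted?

pos 1: D -> fault, frames (D)
pos 2: X -> fault, frames (D X)
pos 3: Q -> fault, frames (D X Q)
pos 4: D -> hit
pos 5: Y -> fault, frames (D X Q Y)
pos 6: X -> hit
pos 7: D -> hit
pos 8: X -> hit
pos 9: S -> fault, frames (D X Q Y S)
pos 10: D -> hit
pos 11: L -> fault, evict Q, frames (D X Y S L)
At position 11, page Q is evicted.

Q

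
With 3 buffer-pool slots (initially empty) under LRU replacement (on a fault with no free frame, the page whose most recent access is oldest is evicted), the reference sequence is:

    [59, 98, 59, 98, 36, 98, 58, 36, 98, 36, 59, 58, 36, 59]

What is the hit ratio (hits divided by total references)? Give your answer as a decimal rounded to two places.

59: miss, frames {59}
98: miss, frames {59,98}
59: hit
98: hit
36: miss, frames {59,98,36}
98: hit
58: miss, evict 59, frames {36,98,58}
36: hit
98: hit
36: hit
59: miss, evict 58, frames {98,36,59}
58: miss, evict 98, frames {36,59,58}
36: hit
59: hit
Hits: 8 of 14 references → 8/14 = 0.5714.

0.57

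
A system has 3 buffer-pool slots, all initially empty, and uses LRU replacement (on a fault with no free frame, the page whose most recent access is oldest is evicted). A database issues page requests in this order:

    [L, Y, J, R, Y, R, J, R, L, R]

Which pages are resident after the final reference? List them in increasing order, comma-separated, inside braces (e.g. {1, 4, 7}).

L -> miss, frames (L)
Y -> miss, frames (L Y)
J -> miss, frames (L Y J)
R -> miss, evict L, frames (Y J R)
Y -> hit
R -> hit
J -> hit
R -> hit
L -> miss, evict Y, frames (J R L)
R -> hit

{J, L, R}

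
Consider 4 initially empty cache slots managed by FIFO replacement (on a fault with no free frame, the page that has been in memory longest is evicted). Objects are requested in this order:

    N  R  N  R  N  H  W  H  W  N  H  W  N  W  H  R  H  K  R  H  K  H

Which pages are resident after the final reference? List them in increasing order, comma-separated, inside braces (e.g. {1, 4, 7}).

N: fault, frames (N)
R: fault, frames (N R)
N: hit
R: hit
N: hit
H: fault, frames (N R H)
W: fault, frames (N R H W)
H: hit
W: hit
N: hit
H: hit
W: hit
N: hit
W: hit
H: hit
R: hit
H: hit
K: fault, evict N, frames (R H W K)
R: hit
H: hit
K: hit
H: hit

{H, K, R, W}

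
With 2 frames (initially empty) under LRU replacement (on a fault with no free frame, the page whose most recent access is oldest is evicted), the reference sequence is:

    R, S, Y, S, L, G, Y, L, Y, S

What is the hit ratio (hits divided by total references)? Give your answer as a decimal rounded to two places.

R -> fault, frames [R]
S -> fault, frames [R, S]
Y -> fault, evict R, frames [S, Y]
S -> hit
L -> fault, evict Y, frames [S, L]
G -> fault, evict S, frames [L, G]
Y -> fault, evict L, frames [G, Y]
L -> fault, evict G, frames [Y, L]
Y -> hit
S -> fault, evict L, frames [Y, S]
Hits: 2 of 10 references → 2/10 = 0.2000.

0.20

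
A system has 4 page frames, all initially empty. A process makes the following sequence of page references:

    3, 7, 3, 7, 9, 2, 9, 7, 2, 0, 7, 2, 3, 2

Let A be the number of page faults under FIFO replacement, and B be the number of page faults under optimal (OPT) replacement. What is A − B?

Under FIFO: F F . . F F . . . F . . F . → 6 faults.
Under OPT: F F . . F F . . . F . . . . → 5 faults.
A − B = 6 − 5 = 1.

1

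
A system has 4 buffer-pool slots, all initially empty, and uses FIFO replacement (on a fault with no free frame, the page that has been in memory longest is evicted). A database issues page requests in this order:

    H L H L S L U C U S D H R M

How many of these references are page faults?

9

H -> miss, frames {H}
L -> miss, frames {H,L}
H -> hit
L -> hit
S -> miss, frames {H,L,S}
L -> hit
U -> miss, frames {H,L,S,U}
C -> miss, evict H, frames {L,S,U,C}
U -> hit
S -> hit
D -> miss, evict L, frames {S,U,C,D}
H -> miss, evict S, frames {U,C,D,H}
R -> miss, evict U, frames {C,D,H,R}
M -> miss, evict C, frames {D,H,R,M}
Page faults: 9.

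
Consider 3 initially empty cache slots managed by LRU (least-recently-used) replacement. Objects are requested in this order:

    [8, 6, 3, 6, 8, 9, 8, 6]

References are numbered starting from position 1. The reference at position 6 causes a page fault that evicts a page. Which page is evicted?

3

pos 1: 8: miss, frames [8]
pos 2: 6: miss, frames [8, 6]
pos 3: 3: miss, frames [8, 6, 3]
pos 4: 6: hit
pos 5: 8: hit
pos 6: 9: miss, evict 3, frames [6, 8, 9]
At position 6, page 3 is evicted.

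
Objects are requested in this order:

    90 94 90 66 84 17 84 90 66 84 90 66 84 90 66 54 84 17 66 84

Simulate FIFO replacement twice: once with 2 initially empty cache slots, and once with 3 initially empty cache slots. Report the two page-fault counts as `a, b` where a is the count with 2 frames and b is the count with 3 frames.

18, 12

2 frames: F F . F F F . F F F F F F F F F F F F F → 18 faults.
3 frames: F F . F F F . F F F . . . . . F . F F F → 12 faults.
12 < 18: adding a frame reduced faults, as is typical.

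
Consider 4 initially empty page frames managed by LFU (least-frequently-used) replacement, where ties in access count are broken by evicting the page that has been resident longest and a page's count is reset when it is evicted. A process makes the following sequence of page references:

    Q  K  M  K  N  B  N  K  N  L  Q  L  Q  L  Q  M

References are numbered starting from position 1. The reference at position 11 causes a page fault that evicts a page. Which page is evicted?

pos 1: Q -> miss, frames (Q)
pos 2: K -> miss, frames (Q K)
pos 3: M -> miss, frames (Q K M)
pos 4: K -> hit
pos 5: N -> miss, frames (Q K M N)
pos 6: B -> miss, evict Q, frames (K M N B)
pos 7: N -> hit
pos 8: K -> hit
pos 9: N -> hit
pos 10: L -> miss, evict M, frames (K N B L)
pos 11: Q -> miss, evict B, frames (K N L Q)
At position 11, page B is evicted.

B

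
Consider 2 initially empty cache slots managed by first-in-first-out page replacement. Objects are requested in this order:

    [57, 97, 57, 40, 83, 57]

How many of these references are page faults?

57 -> miss, frames [57]
97 -> miss, frames [57, 97]
57 -> hit
40 -> miss, evict 57, frames [97, 40]
83 -> miss, evict 97, frames [40, 83]
57 -> miss, evict 40, frames [83, 57]
Page faults: 5.

5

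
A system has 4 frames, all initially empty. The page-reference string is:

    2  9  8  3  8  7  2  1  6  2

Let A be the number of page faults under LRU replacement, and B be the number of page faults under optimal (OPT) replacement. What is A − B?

Under LRU: F F F F . F F F F . → 8 faults.
Under OPT: F F F F . F . F F . → 7 faults.
A − B = 8 − 7 = 1.

1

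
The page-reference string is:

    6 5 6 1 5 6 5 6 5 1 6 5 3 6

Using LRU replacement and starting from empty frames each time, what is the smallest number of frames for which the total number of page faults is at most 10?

f=1: 14 faults
f=2: 10 faults
f=3: 4 faults
f=4: 4 faults
Smallest f with faults ≤ 10 is 2.

2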